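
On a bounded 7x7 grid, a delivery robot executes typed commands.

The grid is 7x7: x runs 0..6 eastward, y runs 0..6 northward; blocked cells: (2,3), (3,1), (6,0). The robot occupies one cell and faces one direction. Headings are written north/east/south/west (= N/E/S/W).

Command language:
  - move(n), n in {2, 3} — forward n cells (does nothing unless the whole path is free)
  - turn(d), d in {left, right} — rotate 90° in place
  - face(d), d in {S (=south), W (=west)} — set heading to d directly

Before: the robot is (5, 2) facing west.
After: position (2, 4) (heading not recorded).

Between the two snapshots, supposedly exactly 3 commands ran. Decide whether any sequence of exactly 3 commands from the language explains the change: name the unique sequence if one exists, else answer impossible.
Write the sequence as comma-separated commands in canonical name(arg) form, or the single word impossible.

impossible

every 3-command combo misses the target.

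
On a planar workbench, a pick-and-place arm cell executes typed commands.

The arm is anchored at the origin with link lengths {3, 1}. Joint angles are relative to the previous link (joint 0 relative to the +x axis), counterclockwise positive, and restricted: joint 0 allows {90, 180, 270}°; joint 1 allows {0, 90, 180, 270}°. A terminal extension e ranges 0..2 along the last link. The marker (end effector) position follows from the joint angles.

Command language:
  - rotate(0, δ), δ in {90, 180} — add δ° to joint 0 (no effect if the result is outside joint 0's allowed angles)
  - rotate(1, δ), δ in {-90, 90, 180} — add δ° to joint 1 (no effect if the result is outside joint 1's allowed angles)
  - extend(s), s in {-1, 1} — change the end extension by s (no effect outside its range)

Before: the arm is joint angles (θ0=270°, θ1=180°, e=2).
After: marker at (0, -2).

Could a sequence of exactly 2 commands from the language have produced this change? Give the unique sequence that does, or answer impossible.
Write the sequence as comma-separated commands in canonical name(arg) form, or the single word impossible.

extend(-1), extend(-1)

initial: joint angles (θ0=270°, θ1=180°, e=2)
[1] after extend(-1): joint angles (θ0=270°, θ1=180°, e=1)
[2] after extend(-1): joint angles (θ0=270°, θ1=180°, e=0)
no other 2-command option fits: unique.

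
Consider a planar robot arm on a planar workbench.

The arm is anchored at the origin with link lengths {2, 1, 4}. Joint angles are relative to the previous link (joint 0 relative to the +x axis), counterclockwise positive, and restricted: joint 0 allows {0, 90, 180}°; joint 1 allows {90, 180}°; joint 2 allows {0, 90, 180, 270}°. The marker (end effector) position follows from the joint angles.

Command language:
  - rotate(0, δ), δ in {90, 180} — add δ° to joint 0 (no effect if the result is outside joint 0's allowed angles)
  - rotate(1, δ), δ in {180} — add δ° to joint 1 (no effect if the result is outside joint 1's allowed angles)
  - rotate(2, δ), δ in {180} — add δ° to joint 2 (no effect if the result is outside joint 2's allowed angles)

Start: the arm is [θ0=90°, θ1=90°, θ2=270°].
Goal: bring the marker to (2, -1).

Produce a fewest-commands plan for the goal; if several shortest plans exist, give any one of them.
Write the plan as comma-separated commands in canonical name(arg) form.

rotate(0, 90), rotate(2, 180)

t0: [θ0=90°, θ1=90°, θ2=270°]
[1] after rotate(0, 90): [θ0=180°, θ1=90°, θ2=270°]
[2] after rotate(2, 180): [θ0=180°, θ1=90°, θ2=90°]
minimal: 2 command(s), checked below 2.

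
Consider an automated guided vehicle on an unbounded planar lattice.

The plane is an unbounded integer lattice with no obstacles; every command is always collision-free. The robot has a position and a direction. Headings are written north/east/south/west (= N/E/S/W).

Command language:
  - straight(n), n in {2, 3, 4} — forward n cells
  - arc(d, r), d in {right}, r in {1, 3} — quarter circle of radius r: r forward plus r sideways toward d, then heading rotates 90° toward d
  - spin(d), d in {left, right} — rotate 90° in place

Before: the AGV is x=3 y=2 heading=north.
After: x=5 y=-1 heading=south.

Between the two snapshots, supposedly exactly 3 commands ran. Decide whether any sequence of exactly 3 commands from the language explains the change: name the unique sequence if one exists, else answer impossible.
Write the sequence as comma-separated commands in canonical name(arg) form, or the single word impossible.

key: order matters: swapping arc(right, 1) and straight(3) lands elsewhere
begin: x=3 y=2 heading=north
t=1 arc(right, 1) ⇒ x=4 y=3 heading=east
t=2 arc(right, 1) ⇒ x=5 y=2 heading=south
t=3 straight(3) ⇒ x=5 y=-1 heading=south
no rival 3-sequence matches.

arc(right, 1), arc(right, 1), straight(3)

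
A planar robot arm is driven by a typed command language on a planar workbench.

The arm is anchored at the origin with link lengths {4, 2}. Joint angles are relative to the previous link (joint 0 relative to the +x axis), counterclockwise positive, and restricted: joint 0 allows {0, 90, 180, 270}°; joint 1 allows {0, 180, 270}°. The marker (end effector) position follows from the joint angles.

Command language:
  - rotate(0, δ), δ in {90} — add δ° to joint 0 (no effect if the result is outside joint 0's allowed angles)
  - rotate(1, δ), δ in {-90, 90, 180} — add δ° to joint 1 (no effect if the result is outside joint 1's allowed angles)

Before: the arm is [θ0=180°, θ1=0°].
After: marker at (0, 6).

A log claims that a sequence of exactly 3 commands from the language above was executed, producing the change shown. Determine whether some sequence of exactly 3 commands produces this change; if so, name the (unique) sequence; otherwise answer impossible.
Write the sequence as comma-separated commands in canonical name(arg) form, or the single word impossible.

rotate(0, 90), rotate(0, 90), rotate(0, 90)

start: [θ0=180°, θ1=0°]
step 1 (rotate(0, 90)): [θ0=270°, θ1=0°]
step 2 (rotate(0, 90)): [θ0=0°, θ1=0°]
step 3 (rotate(0, 90)): [θ0=90°, θ1=0°]
no rival 3-sequence matches.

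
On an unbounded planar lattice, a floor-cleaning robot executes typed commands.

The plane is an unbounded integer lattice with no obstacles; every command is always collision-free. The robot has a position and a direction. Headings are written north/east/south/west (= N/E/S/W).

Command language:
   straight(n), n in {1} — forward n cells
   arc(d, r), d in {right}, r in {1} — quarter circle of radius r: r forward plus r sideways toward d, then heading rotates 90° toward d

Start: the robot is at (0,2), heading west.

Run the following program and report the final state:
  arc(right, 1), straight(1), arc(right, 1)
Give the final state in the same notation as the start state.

start: at (0,2), heading west
1. arc(right, 1) → at (-1,3), heading north
2. straight(1) → at (-1,4), heading north
3. arc(right, 1) → at (0,5), heading east

at (0,5), heading east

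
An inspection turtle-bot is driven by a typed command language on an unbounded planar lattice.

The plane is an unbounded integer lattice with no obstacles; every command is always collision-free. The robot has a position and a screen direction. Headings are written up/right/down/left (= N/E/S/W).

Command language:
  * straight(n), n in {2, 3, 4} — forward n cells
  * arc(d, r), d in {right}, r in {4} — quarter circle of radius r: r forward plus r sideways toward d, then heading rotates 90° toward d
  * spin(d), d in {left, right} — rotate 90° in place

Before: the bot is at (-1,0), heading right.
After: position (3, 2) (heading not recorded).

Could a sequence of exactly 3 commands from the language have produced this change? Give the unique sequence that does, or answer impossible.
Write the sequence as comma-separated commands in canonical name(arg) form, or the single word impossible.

straight(4), spin(left), straight(2)

key: running straight(2) before straight(4) would end elsewhere — order is forced
begin: at (-1,0), heading right
t=1 straight(4) ⇒ at (3,0), heading right
t=2 spin(left) ⇒ at (3,0), heading up
t=3 straight(2) ⇒ at (3,2), heading up
all 216 alternatives checked — unique.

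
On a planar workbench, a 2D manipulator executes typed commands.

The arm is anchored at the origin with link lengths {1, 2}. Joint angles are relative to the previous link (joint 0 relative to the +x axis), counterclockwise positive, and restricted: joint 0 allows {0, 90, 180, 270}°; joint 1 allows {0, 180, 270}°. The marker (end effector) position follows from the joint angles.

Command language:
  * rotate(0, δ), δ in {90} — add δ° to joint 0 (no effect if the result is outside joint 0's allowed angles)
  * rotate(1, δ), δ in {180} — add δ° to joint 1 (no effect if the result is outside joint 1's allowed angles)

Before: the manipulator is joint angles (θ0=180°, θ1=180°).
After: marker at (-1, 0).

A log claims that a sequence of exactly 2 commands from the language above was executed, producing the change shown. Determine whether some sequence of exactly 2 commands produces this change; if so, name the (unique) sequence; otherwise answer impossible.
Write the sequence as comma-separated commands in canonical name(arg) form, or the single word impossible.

rotate(0, 90), rotate(0, 90)

t0: joint angles (θ0=180°, θ1=180°)
step 1 (rotate(0, 90)): joint angles (θ0=270°, θ1=180°)
step 2 (rotate(0, 90)): joint angles (θ0=0°, θ1=180°)
all 4 alternatives checked — unique.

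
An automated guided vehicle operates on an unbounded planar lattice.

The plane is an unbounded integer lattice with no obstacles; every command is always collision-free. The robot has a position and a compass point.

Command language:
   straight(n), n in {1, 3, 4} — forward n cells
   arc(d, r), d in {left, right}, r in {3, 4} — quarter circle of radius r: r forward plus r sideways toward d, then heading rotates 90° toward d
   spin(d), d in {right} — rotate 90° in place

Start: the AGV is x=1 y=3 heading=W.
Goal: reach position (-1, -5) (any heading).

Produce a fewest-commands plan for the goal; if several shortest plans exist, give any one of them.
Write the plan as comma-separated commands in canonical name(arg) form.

straight(1), arc(left, 4), straight(1), arc(left, 3)

initial: x=1 y=3 heading=W
t=1 straight(1) ⇒ x=0 y=3 heading=W
t=2 arc(left, 4) ⇒ x=-4 y=-1 heading=S
t=3 straight(1) ⇒ x=-4 y=-2 heading=S
t=4 arc(left, 3) ⇒ x=-1 y=-5 heading=E
no 3-step plan works, so 4 is optimal.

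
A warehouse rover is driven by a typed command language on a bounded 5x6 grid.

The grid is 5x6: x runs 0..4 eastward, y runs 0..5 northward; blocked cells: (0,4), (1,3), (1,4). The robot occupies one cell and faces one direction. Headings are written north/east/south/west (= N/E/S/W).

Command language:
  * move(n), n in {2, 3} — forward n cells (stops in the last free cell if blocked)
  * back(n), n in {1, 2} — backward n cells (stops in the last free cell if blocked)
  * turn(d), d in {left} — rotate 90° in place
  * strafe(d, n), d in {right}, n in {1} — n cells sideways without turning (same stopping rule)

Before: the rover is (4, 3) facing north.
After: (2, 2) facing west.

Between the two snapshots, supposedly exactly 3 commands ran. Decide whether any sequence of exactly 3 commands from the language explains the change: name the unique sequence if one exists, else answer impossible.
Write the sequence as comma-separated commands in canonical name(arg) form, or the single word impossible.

key: position moved to (2,2) AND the heading swung to W — translation plus rotation needed
start: (4, 3) facing north
step 1 (back(1)): (4, 2) facing north
step 2 (turn(left)): (4, 2) facing west
step 3 (move(2)): (2, 2) facing west
no rival 3-sequence matches.

back(1), turn(left), move(2)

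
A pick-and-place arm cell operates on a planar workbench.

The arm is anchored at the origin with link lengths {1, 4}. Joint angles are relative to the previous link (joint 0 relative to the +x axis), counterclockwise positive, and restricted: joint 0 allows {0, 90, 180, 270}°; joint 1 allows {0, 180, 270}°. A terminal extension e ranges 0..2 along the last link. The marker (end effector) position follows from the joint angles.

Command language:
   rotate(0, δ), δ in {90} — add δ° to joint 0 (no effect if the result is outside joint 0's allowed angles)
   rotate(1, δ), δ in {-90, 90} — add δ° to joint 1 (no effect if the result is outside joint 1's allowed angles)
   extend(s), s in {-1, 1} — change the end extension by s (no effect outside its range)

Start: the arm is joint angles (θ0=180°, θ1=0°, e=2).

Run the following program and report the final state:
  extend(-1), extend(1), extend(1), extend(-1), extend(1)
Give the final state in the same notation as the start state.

joint angles (θ0=180°, θ1=0°, e=2)

from: joint angles (θ0=180°, θ1=0°, e=2)
t=1 extend(-1) ⇒ joint angles (θ0=180°, θ1=0°, e=1)
t=2 extend(1) ⇒ joint angles (θ0=180°, θ1=0°, e=2)
t=3 extend(1) ⇒ joint angles (θ0=180°, θ1=0°, e=2)
t=4 extend(-1) ⇒ joint angles (θ0=180°, θ1=0°, e=1)
t=5 extend(1) ⇒ joint angles (θ0=180°, θ1=0°, e=2)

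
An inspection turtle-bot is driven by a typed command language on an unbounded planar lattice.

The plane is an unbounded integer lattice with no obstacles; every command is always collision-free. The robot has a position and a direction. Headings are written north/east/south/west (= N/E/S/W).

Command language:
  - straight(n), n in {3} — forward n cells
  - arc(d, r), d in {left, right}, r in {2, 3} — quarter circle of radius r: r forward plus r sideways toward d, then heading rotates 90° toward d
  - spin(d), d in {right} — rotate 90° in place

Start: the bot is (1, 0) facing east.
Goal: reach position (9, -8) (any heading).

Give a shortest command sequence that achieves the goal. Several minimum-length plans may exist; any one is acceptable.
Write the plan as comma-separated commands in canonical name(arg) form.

arc(right, 2), arc(left, 3), arc(right, 3)

initial: (1, 0) facing east
[1] after arc(right, 2): (3, -2) facing south
[2] after arc(left, 3): (6, -5) facing east
[3] after arc(right, 3): (9, -8) facing south
shorter routes all fall short; 3 is best.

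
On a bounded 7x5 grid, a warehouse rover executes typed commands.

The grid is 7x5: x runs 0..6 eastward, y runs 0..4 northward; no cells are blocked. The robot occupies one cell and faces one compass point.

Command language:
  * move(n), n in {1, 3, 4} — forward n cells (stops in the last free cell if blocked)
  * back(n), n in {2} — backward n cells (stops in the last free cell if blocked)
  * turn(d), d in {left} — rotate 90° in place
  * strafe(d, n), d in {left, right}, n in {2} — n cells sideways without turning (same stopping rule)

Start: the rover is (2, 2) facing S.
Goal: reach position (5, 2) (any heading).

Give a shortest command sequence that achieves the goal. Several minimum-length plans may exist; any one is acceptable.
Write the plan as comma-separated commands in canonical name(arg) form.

turn(left), move(3)

from: (2, 2) facing S
step 1 (turn(left)): (2, 2) facing E
step 2 (move(3)): (5, 2) facing E
nothing shorter than 2 reaches the goal.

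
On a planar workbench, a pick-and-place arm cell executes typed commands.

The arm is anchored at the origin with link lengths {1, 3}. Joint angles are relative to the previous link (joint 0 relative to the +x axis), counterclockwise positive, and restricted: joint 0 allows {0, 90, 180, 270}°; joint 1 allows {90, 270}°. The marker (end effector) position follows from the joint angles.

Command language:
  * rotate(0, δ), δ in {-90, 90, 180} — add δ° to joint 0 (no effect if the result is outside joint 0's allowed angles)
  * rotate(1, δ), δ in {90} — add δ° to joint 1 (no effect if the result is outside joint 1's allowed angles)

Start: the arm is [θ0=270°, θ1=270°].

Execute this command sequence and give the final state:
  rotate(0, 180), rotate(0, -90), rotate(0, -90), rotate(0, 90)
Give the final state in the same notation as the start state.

t0: [θ0=270°, θ1=270°]
t=1 rotate(0, 180) ⇒ [θ0=90°, θ1=270°]
t=2 rotate(0, -90) ⇒ [θ0=0°, θ1=270°]
t=3 rotate(0, -90) ⇒ [θ0=270°, θ1=270°]
t=4 rotate(0, 90) ⇒ [θ0=0°, θ1=270°]

[θ0=0°, θ1=270°]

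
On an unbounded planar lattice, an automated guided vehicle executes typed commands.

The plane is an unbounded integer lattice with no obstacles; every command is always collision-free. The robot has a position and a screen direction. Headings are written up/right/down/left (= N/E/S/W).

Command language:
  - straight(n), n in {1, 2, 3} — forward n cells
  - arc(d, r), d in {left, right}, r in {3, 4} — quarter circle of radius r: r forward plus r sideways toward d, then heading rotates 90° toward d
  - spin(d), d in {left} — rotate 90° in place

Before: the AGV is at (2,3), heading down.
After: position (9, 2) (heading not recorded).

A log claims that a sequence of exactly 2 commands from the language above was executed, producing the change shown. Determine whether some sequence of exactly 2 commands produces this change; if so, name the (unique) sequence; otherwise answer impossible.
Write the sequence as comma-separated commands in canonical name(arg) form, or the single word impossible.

arc(left, 4), arc(left, 3)

key: running arc(left, 3) before arc(left, 4) would end elsewhere — order is forced
start: at (2,3), heading down
t=1 arc(left, 4) ⇒ at (6,-1), heading right
t=2 arc(left, 3) ⇒ at (9,2), heading up
no other 2-command option fits: unique.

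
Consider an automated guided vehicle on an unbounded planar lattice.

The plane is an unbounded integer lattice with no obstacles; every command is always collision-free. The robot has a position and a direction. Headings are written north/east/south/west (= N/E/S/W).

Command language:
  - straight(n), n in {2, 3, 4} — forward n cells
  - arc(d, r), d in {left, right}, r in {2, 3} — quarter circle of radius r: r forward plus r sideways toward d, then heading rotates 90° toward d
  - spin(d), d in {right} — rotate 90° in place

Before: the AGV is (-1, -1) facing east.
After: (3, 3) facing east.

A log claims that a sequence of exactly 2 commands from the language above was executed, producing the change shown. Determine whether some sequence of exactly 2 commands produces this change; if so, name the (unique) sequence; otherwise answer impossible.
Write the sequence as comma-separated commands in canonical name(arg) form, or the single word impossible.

key: still facing E at the end — net rotation zero over 2 steps
initial: (-1, -1) facing east
1. arc(left, 2) → (1, 1) facing north
2. arc(right, 2) → (3, 3) facing east
all 64 alternatives checked — unique.

arc(left, 2), arc(right, 2)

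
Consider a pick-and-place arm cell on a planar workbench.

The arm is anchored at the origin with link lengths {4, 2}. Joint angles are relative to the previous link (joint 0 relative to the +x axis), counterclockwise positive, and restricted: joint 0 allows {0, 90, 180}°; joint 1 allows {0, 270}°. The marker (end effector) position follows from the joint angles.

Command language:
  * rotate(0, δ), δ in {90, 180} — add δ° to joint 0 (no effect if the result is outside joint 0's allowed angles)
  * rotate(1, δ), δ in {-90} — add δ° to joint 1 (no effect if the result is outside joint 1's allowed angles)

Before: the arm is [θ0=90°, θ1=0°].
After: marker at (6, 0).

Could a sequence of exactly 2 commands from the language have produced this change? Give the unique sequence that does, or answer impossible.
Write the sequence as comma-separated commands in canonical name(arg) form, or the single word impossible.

rotate(0, 90), rotate(0, 180)

key: running rotate(0, 180) before rotate(0, 90) would end elsewhere — order is forced
begin: [θ0=90°, θ1=0°]
[1] after rotate(0, 90): [θ0=180°, θ1=0°]
[2] after rotate(0, 180): [θ0=0°, θ1=0°]
all 9 alternatives checked — unique.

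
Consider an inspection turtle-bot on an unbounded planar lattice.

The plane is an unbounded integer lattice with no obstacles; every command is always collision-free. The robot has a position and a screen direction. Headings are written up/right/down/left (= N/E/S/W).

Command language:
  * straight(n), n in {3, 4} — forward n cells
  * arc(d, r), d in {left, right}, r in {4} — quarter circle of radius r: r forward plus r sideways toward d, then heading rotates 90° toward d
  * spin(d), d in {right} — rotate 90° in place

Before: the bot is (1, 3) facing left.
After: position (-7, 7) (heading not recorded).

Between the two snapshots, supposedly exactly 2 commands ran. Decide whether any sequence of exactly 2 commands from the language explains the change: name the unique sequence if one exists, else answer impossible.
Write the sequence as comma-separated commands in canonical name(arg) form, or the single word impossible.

key: running arc(right, 4) before straight(4) would end elsewhere — order is forced
initial: (1, 3) facing left
t=1 straight(4) ⇒ (-3, 3) facing left
t=2 arc(right, 4) ⇒ (-7, 7) facing up
no other 2-command option fits: unique.

straight(4), arc(right, 4)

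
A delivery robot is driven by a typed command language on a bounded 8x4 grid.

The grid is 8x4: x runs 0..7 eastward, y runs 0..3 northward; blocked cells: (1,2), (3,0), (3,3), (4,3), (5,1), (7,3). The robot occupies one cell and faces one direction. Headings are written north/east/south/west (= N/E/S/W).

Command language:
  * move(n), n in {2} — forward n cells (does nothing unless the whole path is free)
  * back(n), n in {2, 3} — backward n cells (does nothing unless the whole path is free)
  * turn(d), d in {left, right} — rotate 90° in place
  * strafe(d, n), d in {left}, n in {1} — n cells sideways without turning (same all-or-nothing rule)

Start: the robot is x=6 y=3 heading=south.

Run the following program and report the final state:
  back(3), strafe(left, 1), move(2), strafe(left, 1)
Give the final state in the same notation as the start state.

x=7 y=1 heading=south

initial: x=6 y=3 heading=south
t=1 back(3) ⇒ x=6 y=3 heading=south
t=2 strafe(left, 1) ⇒ x=6 y=3 heading=south
t=3 move(2) ⇒ x=6 y=1 heading=south
t=4 strafe(left, 1) ⇒ x=7 y=1 heading=south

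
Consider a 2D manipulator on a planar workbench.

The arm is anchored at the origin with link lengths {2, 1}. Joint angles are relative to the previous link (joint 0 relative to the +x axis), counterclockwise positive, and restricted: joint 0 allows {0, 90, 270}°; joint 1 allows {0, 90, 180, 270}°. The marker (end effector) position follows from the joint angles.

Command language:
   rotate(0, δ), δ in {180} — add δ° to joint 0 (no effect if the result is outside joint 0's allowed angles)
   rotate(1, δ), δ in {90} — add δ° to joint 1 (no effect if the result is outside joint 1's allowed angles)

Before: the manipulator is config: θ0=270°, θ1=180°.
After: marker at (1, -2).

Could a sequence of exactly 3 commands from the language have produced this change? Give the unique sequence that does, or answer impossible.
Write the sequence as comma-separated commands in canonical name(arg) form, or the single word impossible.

rotate(1, 90), rotate(1, 90), rotate(1, 90)

begin: config: θ0=270°, θ1=180°
1. rotate(1, 90) → config: θ0=270°, θ1=270°
2. rotate(1, 90) → config: θ0=270°, θ1=0°
3. rotate(1, 90) → config: θ0=270°, θ1=90°
uniquely the one of 8 3-step routes that fits.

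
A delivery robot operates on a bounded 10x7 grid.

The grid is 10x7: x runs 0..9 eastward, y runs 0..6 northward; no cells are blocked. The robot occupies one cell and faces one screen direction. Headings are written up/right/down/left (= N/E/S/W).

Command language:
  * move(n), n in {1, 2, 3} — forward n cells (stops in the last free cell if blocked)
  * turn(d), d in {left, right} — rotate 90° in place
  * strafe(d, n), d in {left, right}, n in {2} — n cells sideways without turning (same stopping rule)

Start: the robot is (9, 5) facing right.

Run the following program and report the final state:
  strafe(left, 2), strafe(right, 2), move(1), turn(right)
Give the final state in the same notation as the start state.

from: (9, 5) facing right
step 1 (strafe(left, 2)): (9, 6) facing right
step 2 (strafe(right, 2)): (9, 4) facing right
step 3 (move(1)): (9, 4) facing right
step 4 (turn(right)): (9, 4) facing down

(9, 4) facing down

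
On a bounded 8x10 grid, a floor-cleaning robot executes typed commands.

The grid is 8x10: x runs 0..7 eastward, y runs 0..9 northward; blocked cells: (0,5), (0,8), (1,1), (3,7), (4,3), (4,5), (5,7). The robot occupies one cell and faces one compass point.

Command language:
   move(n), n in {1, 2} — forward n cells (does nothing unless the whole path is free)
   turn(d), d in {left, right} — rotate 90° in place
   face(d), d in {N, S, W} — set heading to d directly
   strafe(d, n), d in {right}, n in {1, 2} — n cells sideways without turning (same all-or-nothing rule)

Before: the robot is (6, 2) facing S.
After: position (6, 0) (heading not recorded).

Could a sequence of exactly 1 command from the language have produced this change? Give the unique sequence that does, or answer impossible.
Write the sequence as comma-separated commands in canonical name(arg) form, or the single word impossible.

move(2)

begin: (6, 2) facing S
step 1 (move(2)): (6, 0) facing S
all 9 alternatives checked — unique.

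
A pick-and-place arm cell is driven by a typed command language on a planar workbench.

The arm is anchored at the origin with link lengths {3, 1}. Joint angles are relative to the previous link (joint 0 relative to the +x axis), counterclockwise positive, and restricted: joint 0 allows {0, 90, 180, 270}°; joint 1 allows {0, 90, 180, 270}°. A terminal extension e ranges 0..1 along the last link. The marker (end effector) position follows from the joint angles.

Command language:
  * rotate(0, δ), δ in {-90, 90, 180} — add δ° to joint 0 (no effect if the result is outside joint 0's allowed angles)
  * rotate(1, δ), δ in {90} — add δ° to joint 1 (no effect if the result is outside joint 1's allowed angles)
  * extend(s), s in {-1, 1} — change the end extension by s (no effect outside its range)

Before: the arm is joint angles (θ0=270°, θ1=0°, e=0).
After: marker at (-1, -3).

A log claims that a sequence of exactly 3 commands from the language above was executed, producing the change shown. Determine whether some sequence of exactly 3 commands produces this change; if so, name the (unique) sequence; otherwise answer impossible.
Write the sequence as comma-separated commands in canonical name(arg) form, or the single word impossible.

rotate(1, 90), rotate(1, 90), rotate(1, 90)

begin: joint angles (θ0=270°, θ1=0°, e=0)
1. rotate(1, 90) → joint angles (θ0=270°, θ1=90°, e=0)
2. rotate(1, 90) → joint angles (θ0=270°, θ1=180°, e=0)
3. rotate(1, 90) → joint angles (θ0=270°, θ1=270°, e=0)
no other 3-command option fits: unique.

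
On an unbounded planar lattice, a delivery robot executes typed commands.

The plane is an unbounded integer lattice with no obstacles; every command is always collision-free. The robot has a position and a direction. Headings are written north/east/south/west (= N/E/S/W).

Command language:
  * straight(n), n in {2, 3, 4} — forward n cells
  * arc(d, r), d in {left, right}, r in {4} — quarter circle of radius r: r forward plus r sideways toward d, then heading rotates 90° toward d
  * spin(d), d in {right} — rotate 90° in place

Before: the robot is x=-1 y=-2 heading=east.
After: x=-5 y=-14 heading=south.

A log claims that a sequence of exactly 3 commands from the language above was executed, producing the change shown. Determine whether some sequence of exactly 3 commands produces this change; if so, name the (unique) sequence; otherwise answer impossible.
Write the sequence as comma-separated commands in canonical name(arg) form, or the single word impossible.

arc(right, 4), arc(right, 4), arc(left, 4)

key: order matters: swapping arc(right, 4) and arc(left, 4) lands elsewhere
from: x=-1 y=-2 heading=east
t=1 arc(right, 4) ⇒ x=3 y=-6 heading=south
t=2 arc(right, 4) ⇒ x=-1 y=-10 heading=west
t=3 arc(left, 4) ⇒ x=-5 y=-14 heading=south
no other 3-command option fits: unique.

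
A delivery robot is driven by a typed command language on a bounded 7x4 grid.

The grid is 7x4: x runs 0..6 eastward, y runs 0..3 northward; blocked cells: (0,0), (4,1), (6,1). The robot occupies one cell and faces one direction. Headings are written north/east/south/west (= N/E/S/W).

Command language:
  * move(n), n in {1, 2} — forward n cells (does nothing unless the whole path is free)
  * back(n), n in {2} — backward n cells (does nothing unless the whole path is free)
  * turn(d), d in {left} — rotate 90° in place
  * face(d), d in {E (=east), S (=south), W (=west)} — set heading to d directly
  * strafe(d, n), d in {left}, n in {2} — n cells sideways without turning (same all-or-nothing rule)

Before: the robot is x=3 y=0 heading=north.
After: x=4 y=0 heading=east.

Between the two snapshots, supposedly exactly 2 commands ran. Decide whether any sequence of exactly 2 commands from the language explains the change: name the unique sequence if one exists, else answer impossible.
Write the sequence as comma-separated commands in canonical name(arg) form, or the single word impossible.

face(E), move(1)

key: position moved to (4,0) AND the heading swung to E — translation plus rotation needed
t0: x=3 y=0 heading=north
1. face(E) → x=3 y=0 heading=east
2. move(1) → x=4 y=0 heading=east
no other 2-command option fits: unique.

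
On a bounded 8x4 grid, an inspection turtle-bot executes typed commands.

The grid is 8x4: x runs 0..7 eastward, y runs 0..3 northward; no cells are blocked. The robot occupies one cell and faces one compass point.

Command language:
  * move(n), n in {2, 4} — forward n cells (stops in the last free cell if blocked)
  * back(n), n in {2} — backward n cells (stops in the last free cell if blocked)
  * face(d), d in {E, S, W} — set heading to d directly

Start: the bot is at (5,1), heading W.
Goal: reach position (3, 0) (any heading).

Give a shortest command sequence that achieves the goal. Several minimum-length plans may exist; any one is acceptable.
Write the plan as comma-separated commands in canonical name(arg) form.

move(2), face(S), move(2)

from: at (5,1), heading W
step 1 (move(2)): at (3,1), heading W
step 2 (face(S)): at (3,1), heading S
step 3 (move(2)): at (3,0), heading S
no 2-step plan works, so 3 is optimal.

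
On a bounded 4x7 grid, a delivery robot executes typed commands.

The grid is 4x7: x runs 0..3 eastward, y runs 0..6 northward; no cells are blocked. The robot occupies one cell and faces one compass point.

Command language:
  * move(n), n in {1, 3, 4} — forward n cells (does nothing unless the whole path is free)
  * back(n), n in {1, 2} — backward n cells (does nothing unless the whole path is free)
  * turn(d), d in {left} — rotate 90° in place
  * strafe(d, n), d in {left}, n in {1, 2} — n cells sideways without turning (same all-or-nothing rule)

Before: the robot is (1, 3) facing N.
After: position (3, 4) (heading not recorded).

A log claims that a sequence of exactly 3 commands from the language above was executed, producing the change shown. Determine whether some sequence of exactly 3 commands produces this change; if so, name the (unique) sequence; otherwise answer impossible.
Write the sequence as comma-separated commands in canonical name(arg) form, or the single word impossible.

move(1), turn(left), back(2)

key: order matters: swapping move(1) and back(2) lands elsewhere
start: (1, 3) facing N
t=1 move(1) ⇒ (1, 4) facing N
t=2 turn(left) ⇒ (1, 4) facing W
t=3 back(2) ⇒ (3, 4) facing W
uniquely the one of 512 3-step routes that fits.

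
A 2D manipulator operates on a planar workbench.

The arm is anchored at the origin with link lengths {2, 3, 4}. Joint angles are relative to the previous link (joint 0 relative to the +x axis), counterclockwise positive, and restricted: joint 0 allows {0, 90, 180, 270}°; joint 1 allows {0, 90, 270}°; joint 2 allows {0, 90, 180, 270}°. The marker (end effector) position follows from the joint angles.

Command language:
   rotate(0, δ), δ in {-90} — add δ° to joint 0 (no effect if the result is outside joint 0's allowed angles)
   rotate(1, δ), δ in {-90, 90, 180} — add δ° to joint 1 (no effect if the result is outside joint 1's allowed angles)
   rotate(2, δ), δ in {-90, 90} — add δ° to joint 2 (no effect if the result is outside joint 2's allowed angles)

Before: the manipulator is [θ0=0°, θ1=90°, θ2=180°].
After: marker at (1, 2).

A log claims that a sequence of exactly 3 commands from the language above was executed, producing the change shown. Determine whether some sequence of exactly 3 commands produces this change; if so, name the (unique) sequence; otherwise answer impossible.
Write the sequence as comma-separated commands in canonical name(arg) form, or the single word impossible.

from: [θ0=0°, θ1=90°, θ2=180°]
t=1 rotate(0, -90) ⇒ [θ0=270°, θ1=90°, θ2=180°]
t=2 rotate(0, -90) ⇒ [θ0=180°, θ1=90°, θ2=180°]
t=3 rotate(0, -90) ⇒ [θ0=90°, θ1=90°, θ2=180°]
all 216 alternatives checked — unique.

rotate(0, -90), rotate(0, -90), rotate(0, -90)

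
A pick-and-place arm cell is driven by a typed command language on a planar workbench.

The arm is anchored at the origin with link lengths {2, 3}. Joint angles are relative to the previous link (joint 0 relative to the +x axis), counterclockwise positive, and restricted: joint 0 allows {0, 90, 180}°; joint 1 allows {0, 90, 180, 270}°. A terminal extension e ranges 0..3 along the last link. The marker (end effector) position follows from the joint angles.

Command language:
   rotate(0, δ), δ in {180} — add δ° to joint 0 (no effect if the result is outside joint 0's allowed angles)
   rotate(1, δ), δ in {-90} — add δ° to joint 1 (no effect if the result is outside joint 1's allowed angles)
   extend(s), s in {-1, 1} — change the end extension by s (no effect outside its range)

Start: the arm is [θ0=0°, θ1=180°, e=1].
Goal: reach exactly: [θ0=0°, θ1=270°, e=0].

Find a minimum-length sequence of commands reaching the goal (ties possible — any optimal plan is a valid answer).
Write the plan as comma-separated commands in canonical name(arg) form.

extend(-1), rotate(1, -90), rotate(1, -90), rotate(1, -90)

from: [θ0=0°, θ1=180°, e=1]
[1] after extend(-1): [θ0=0°, θ1=180°, e=0]
[2] after rotate(1, -90): [θ0=0°, θ1=90°, e=0]
[3] after rotate(1, -90): [θ0=0°, θ1=0°, e=0]
[4] after rotate(1, -90): [θ0=0°, θ1=270°, e=0]
minimal: 4 command(s), checked below 4.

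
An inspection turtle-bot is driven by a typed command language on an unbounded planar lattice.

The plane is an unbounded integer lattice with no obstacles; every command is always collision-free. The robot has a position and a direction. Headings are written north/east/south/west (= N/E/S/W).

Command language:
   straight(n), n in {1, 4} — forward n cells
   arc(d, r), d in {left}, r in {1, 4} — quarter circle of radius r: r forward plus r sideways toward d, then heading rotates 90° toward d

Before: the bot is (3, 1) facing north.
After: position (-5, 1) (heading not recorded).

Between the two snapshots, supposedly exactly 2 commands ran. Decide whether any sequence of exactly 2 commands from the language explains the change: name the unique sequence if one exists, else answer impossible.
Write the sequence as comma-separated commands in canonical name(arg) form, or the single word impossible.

initial: (3, 1) facing north
t=1 arc(left, 4) ⇒ (-1, 5) facing west
t=2 arc(left, 4) ⇒ (-5, 1) facing south
all 16 alternatives checked — unique.

arc(left, 4), arc(left, 4)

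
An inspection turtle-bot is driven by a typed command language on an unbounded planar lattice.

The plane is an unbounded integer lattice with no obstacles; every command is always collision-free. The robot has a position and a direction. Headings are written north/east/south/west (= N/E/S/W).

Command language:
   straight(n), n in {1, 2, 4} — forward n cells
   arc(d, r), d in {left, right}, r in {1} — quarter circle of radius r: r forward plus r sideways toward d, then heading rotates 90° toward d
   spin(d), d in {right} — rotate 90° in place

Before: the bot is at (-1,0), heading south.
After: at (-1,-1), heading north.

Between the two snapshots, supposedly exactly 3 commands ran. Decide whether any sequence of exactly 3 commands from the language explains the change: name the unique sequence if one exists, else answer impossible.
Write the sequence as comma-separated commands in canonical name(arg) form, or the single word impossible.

key: position moved to (-1,-1) AND the heading swung to N — translation plus rotation needed
initial: at (-1,0), heading south
step 1 (straight(1)): at (-1,-1), heading south
step 2 (spin(right)): at (-1,-1), heading west
step 3 (spin(right)): at (-1,-1), heading north
no rival 3-sequence matches.

straight(1), spin(right), spin(right)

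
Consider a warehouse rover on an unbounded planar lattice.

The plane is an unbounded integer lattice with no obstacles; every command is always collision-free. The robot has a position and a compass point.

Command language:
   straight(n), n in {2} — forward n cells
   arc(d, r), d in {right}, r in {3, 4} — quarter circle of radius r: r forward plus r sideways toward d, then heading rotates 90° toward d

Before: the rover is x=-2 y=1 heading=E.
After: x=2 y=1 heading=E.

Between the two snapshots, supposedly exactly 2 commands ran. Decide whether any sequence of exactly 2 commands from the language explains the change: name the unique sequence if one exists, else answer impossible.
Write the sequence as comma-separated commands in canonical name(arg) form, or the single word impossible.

key: still facing E at the end — nothing in the sequence rotates
initial: x=-2 y=1 heading=E
1. straight(2) → x=0 y=1 heading=E
2. straight(2) → x=2 y=1 heading=E
uniquely the one of 9 2-step routes that fits.

straight(2), straight(2)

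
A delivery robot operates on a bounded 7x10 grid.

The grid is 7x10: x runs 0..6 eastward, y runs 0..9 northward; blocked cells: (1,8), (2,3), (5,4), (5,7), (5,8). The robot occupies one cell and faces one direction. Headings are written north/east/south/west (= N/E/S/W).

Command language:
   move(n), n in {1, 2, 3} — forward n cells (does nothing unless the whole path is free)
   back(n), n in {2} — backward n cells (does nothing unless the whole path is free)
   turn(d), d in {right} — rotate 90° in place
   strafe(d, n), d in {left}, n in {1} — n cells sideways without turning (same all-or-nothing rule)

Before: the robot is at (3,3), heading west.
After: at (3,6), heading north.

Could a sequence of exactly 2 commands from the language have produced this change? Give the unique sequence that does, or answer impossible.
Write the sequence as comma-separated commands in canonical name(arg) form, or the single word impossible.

turn(right), move(3)

key: order matters: swapping turn(right) and move(3) lands elsewhere
from: at (3,3), heading west
t=1 turn(right) ⇒ at (3,3), heading north
t=2 move(3) ⇒ at (3,6), heading north
no other 2-command option fits: unique.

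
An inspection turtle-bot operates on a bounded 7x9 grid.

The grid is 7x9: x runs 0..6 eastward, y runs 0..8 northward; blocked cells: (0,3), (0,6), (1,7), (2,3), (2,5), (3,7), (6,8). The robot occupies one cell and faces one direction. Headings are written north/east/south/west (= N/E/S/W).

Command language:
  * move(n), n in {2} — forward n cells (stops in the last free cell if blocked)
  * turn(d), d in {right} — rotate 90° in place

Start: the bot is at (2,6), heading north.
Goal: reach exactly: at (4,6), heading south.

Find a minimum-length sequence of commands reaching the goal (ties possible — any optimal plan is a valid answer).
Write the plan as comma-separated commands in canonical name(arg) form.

start: at (2,6), heading north
step 1 (turn(right)): at (2,6), heading east
step 2 (move(2)): at (4,6), heading east
step 3 (turn(right)): at (4,6), heading south
minimal: 3 command(s), checked below 3.

turn(right), move(2), turn(right)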